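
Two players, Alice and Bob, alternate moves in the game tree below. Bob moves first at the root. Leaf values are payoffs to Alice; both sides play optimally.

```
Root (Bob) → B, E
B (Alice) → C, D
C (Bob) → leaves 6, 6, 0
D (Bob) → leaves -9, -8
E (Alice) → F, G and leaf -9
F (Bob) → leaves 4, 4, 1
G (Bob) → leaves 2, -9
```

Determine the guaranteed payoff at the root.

C (Bob): min(6, 6, 0) = 0
D (Bob): min(-9, -8) = -9
B (Alice): max(0, -9) = 0
F (Bob): min(4, 4, 1) = 1
G (Bob): min(2, -9) = -9
E (Alice): max(1, -9, -9) = 1
Root (Bob): min(0, 1) = 0

0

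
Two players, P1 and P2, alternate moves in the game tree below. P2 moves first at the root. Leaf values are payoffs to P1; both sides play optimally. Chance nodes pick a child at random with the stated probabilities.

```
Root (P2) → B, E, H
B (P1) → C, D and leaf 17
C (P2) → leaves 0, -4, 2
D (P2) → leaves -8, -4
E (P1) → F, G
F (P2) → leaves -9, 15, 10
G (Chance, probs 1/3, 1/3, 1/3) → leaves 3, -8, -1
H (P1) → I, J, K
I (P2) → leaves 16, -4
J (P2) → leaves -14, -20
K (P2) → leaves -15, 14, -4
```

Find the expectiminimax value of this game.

-4

C (P2): min(0, -4, 2) = -4
D (P2): min(-8, -4) = -8
B (P1): max(-4, -8, 17) = 17
F (P2): min(-9, 15, 10) = -9
G (Chance): 1/3·3 + 1/3·-8 + 1/3·-1 = -2
E (P1): max(-9, -2) = -2
I (P2): min(16, -4) = -4
J (P2): min(-14, -20) = -20
K (P2): min(-15, 14, -4) = -15
H (P1): max(-4, -20, -15) = -4
Root (P2): min(17, -2, -4) = -4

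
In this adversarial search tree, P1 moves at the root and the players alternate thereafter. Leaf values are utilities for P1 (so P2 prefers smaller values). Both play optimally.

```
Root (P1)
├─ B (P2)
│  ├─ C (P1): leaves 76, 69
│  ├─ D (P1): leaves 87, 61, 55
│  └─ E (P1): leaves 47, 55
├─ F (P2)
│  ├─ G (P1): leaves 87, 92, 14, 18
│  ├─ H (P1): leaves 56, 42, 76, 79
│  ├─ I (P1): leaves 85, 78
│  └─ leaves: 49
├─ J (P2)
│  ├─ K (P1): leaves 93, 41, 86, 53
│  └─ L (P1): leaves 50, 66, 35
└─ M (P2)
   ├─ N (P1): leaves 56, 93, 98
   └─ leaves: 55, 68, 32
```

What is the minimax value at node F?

49

G: max(87, 92, 14, 18) = 92
H: max(56, 42, 76, 79) = 79
I: max(85, 78) = 85
F: min(92, 79, 85, 49) = 49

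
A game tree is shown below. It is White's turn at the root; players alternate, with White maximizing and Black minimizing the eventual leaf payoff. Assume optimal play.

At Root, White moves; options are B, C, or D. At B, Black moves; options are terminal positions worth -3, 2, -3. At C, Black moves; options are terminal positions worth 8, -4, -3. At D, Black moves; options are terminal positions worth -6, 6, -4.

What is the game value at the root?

-3

B (Black): min(-3, 2, -3) = -3
C (Black): min(8, -4, -3) = -4
D (Black): min(-6, 6, -4) = -6
Root (White): max(-3, -4, -6) = -3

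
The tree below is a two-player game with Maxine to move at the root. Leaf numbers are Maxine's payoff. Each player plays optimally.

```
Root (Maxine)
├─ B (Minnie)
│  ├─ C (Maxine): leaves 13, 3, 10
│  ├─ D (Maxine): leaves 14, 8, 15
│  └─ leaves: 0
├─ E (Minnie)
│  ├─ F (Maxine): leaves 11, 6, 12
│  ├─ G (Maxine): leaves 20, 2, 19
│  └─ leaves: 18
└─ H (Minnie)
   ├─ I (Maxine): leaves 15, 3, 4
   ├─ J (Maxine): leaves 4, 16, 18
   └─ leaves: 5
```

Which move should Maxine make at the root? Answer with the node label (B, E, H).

C (Maxine): max(13, 3, 10) = 13
D (Maxine): max(14, 8, 15) = 15
B (Minnie): min(13, 15, 0) = 0
F (Maxine): max(11, 6, 12) = 12
G (Maxine): max(20, 2, 19) = 20
E (Minnie): min(12, 20, 18) = 12
I (Maxine): max(15, 3, 4) = 15
J (Maxine): max(4, 16, 18) = 18
H (Minnie): min(15, 18, 5) = 5
Root (Maxine): max(0, 12, 5) = 12
Maxine picks the child with the highest value: E (value 12).

E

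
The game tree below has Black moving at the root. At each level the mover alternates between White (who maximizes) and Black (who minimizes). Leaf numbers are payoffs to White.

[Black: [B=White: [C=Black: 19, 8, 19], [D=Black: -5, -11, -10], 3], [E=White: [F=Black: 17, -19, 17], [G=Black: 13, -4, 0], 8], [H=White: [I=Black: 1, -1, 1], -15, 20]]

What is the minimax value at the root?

8

C (Black): min(19, 8, 19) = 8
D (Black): min(-5, -11, -10) = -11
B (White): max(8, -11, 3) = 8
F (Black): min(17, -19, 17) = -19
G (Black): min(13, -4, 0) = -4
E (White): max(-19, -4, 8) = 8
I (Black): min(1, -1, 1) = -1
H (White): max(-1, -15, 20) = 20
Root (Black): min(8, 8, 20) = 8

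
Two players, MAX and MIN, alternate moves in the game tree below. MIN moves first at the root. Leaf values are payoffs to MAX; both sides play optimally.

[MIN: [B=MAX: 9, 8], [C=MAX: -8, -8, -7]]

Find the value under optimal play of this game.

-7

B (MAX): max(9, 8) = 9
C (MAX): max(-8, -8, -7) = -7
Root (MIN): min(9, -7) = -7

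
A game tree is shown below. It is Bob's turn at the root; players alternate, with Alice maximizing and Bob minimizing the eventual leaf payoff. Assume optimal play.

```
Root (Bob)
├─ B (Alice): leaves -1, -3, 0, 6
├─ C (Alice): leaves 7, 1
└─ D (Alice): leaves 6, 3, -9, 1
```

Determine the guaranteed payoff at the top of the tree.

B (Alice): max(-1, -3, 0, 6) = 6
C (Alice): max(7, 1) = 7
D (Alice): max(6, 3, -9, 1) = 6
Root (Bob): min(6, 7, 6) = 6

6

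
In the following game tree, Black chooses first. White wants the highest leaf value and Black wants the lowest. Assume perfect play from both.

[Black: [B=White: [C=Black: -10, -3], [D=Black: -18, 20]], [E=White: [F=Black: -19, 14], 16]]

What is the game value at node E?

F: min(-19, 14) = -19
E: max(-19, 16) = 16

16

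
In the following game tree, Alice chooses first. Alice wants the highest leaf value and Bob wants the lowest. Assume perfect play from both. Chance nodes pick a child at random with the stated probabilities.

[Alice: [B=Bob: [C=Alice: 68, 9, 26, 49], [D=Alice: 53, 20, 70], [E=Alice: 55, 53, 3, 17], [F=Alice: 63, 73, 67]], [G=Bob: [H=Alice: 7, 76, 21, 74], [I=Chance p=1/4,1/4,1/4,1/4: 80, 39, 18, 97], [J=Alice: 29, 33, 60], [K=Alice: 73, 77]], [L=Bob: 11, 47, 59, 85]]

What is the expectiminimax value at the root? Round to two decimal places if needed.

C (Alice): max(68, 9, 26, 49) = 68
D (Alice): max(53, 20, 70) = 70
E (Alice): max(55, 53, 3, 17) = 55
F (Alice): max(63, 73, 67) = 73
B (Bob): min(68, 70, 55, 73) = 55
H (Alice): max(7, 76, 21, 74) = 76
I (Chance): 1/4·80 + 1/4·39 + 1/4·18 + 1/4·97 = 58.5
J (Alice): max(29, 33, 60) = 60
K (Alice): max(73, 77) = 77
G (Bob): min(76, 58.5, 60, 77) = 58.5
L (Bob): min(11, 47, 59, 85) = 11
Root (Alice): max(55, 58.5, 11) = 58.5

58.5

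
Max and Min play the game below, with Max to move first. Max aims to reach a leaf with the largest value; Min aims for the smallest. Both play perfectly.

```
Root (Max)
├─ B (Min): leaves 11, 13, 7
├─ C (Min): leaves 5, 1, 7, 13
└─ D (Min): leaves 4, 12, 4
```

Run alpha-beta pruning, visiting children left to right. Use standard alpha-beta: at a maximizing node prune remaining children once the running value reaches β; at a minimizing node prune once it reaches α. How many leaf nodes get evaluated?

B [α=-∞,β=+∞]: v=7
C [α=7,β=+∞]: v=5 after child 1 ≤ α → α-cutoff, skip 3
D [α=7,β=+∞]: v=4 after child 1 ≤ α → α-cutoff, skip 2
Root [α=-∞,β=+∞]: v=7
Leaves evaluated: 5 of 10.

5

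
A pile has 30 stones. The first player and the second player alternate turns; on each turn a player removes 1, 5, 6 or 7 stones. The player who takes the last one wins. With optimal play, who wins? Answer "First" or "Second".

W/L table (W = player to move can force a win):
i:   0  1  2  3  4  5  6  7  8  9 10 11 12 13 14 15 16 17 18 19 20 21 22 23 24 25 26 27 28 29 30
     L  W  L  W  L  W  W  W  W  W  W  W  L  W  L  W  L  W  W  W  W  W  W  W  L  W  L  W  L  W  W
Position 30 is W, so the first player wins.

First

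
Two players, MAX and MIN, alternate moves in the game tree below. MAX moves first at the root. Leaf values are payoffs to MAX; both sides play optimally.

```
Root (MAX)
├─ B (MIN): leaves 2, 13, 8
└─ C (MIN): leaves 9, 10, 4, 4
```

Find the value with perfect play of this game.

4

B (MIN): min(2, 13, 8) = 2
C (MIN): min(9, 10, 4, 4) = 4
Root (MAX): max(2, 4) = 4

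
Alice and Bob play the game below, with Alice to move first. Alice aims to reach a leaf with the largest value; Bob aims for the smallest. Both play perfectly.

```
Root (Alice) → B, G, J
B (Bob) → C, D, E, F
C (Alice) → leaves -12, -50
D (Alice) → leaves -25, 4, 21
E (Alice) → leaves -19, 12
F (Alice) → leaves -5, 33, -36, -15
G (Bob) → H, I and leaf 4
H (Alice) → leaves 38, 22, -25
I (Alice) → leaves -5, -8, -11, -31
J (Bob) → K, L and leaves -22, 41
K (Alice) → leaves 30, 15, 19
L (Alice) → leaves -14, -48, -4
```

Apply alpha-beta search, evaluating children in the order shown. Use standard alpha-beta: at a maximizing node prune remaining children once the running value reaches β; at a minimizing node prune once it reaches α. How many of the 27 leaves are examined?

C [α=-∞,β=+∞]: v=-12
D [α=-∞,β=-12]: v=4 after child 2 ≥ β → β-cutoff, skip 1
E [α=-∞,β=-12]: v=12
F [α=-∞,β=-12]: v=-5 after child 1 ≥ β → β-cutoff, skip 3
B [α=-∞,β=+∞]: v=-12
H [α=-12,β=+∞]: v=38
I [α=-12,β=38]: v=-5
G [α=-12,β=+∞]: v=-5
K [α=-5,β=+∞]: v=30
L [α=-5,β=30]: v=-4
J [α=-5,β=+∞]: v=-22 after child 3 ≤ α → α-cutoff, skip 1
Root [α=-∞,β=+∞]: v=-5
Leaves evaluated: 22 of 27.

22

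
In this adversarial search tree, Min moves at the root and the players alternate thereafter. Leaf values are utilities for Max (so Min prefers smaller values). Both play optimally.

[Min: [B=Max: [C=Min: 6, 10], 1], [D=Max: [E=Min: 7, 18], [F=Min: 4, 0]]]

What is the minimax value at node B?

C: min(6, 10) = 6
B: max(6, 1) = 6

6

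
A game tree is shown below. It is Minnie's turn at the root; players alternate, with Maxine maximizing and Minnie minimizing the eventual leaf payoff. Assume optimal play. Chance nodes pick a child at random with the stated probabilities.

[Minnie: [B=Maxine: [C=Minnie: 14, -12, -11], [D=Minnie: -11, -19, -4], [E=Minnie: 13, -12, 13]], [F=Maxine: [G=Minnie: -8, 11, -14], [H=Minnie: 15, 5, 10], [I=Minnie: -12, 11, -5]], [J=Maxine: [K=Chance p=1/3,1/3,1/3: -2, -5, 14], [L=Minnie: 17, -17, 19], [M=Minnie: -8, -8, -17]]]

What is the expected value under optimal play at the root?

C (Minnie): min(14, -12, -11) = -12
D (Minnie): min(-11, -19, -4) = -19
E (Minnie): min(13, -12, 13) = -12
B (Maxine): max(-12, -19, -12) = -12
G (Minnie): min(-8, 11, -14) = -14
H (Minnie): min(15, 5, 10) = 5
I (Minnie): min(-12, 11, -5) = -12
F (Maxine): max(-14, 5, -12) = 5
K (Chance): 1/3·-2 + 1/3·-5 + 1/3·14 = 2.33
L (Minnie): min(17, -17, 19) = -17
M (Minnie): min(-8, -8, -17) = -17
J (Maxine): max(2.33, -17, -17) = 2.33
Root (Minnie): min(-12, 5, 2.33) = -12

-12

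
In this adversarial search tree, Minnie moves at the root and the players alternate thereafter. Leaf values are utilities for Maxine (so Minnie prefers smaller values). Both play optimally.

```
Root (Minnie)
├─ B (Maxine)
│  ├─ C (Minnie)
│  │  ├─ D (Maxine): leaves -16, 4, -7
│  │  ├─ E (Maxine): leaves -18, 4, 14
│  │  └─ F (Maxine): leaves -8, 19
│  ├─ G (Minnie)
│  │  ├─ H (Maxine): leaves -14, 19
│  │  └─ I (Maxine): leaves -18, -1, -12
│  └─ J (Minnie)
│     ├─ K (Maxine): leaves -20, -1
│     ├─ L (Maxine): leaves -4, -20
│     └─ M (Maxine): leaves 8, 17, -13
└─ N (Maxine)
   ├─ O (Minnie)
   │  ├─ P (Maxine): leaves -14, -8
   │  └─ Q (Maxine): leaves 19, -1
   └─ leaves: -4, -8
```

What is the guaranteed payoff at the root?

D (Maxine): max(-16, 4, -7) = 4
E (Maxine): max(-18, 4, 14) = 14
F (Maxine): max(-8, 19) = 19
C (Minnie): min(4, 14, 19) = 4
H (Maxine): max(-14, 19) = 19
I (Maxine): max(-18, -1, -12) = -1
G (Minnie): min(19, -1) = -1
K (Maxine): max(-20, -1) = -1
L (Maxine): max(-4, -20) = -4
M (Maxine): max(8, 17, -13) = 17
J (Minnie): min(-1, -4, 17) = -4
B (Maxine): max(4, -1, -4) = 4
P (Maxine): max(-14, -8) = -8
Q (Maxine): max(19, -1) = 19
O (Minnie): min(-8, 19) = -8
N (Maxine): max(-8, -4, -8) = -4
Root (Minnie): min(4, -4) = -4

-4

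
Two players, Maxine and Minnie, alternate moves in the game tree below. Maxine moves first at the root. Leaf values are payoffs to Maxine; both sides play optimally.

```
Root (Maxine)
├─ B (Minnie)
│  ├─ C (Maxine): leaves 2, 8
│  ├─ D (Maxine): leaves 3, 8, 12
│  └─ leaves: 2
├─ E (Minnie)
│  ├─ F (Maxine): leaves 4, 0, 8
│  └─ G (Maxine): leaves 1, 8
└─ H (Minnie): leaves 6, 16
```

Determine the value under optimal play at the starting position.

8

C (Maxine): max(2, 8) = 8
D (Maxine): max(3, 8, 12) = 12
B (Minnie): min(8, 12, 2) = 2
F (Maxine): max(4, 0, 8) = 8
G (Maxine): max(1, 8) = 8
E (Minnie): min(8, 8) = 8
H (Minnie): min(6, 16) = 6
Root (Maxine): max(2, 8, 6) = 8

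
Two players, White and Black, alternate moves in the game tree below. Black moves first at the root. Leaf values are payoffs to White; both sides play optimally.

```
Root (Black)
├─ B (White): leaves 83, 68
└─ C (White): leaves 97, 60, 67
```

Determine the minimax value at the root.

B (White): max(83, 68) = 83
C (White): max(97, 60, 67) = 97
Root (Black): min(83, 97) = 83

83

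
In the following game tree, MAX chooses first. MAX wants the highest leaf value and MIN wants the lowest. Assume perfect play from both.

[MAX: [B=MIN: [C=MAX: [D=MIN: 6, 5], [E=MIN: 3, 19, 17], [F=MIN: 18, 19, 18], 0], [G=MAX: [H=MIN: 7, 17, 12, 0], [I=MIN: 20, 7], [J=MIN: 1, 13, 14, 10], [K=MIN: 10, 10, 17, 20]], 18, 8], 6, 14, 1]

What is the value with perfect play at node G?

H: min(7, 17, 12, 0) = 0
I: min(20, 7) = 7
J: min(1, 13, 14, 10) = 1
K: min(10, 10, 17, 20) = 10
G: max(0, 7, 1, 10) = 10

10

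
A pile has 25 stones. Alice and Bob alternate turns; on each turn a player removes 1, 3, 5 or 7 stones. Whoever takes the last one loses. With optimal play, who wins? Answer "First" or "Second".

Second

i:   0  1  2  3  4  5  6  7  8  9 10 11 12 13 14 15 16 17 18 19 20 21 22 23 24 25
     W  L  W  L  W  L  W  L  W  L  W  L  W  L  W  L  W  L  W  L  W  L  W  L  W  L
Position 25 is L, so the second player wins.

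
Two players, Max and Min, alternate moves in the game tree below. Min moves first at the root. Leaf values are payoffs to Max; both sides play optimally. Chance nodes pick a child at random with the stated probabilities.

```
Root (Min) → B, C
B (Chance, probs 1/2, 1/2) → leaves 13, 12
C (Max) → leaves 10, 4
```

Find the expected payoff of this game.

10

B (Chance): 1/2·13 + 1/2·12 = 12.5
C (Max): max(10, 4) = 10
Root (Min): min(12.5, 10) = 10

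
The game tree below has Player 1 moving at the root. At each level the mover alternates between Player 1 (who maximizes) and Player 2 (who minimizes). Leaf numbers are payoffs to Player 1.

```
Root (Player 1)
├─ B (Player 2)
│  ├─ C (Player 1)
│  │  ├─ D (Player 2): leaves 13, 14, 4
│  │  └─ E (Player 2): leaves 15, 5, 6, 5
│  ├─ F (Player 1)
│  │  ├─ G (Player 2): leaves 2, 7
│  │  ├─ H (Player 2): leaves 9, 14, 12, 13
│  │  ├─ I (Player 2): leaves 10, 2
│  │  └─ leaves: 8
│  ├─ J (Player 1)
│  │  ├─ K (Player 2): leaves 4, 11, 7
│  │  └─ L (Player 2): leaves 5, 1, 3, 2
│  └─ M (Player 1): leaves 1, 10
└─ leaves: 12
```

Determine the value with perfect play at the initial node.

12

D (Player 2): min(13, 14, 4) = 4
E (Player 2): min(15, 5, 6, 5) = 5
C (Player 1): max(4, 5) = 5
G (Player 2): min(2, 7) = 2
H (Player 2): min(9, 14, 12, 13) = 9
I (Player 2): min(10, 2) = 2
F (Player 1): max(2, 9, 2, 8) = 9
K (Player 2): min(4, 11, 7) = 4
L (Player 2): min(5, 1, 3, 2) = 1
J (Player 1): max(4, 1) = 4
M (Player 1): max(1, 10) = 10
B (Player 2): min(5, 9, 4, 10) = 4
Root (Player 1): max(4, 12) = 12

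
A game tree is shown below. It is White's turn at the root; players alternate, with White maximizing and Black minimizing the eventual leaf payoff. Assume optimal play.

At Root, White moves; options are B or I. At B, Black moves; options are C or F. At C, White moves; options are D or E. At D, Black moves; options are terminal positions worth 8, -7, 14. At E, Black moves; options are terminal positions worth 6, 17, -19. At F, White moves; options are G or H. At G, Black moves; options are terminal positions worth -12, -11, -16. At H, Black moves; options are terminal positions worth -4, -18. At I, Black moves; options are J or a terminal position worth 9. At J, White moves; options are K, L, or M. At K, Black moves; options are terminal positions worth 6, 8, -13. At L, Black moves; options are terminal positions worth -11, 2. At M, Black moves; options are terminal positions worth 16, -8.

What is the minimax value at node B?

-16

D: min(8, -7, 14) = -7
E: min(6, 17, -19) = -19
C: max(-7, -19) = -7
G: min(-12, -11, -16) = -16
H: min(-4, -18) = -18
F: max(-16, -18) = -16
B: min(-7, -16) = -16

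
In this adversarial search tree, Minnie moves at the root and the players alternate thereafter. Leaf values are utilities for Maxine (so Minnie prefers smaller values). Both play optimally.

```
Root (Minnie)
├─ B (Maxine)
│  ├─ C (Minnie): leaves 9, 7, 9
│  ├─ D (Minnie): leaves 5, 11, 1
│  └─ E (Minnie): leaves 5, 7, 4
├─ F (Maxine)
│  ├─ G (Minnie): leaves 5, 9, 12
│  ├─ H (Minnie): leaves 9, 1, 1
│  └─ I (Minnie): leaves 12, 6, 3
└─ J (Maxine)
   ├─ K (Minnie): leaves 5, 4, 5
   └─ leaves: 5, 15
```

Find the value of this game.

C (Minnie): min(9, 7, 9) = 7
D (Minnie): min(5, 11, 1) = 1
E (Minnie): min(5, 7, 4) = 4
B (Maxine): max(7, 1, 4) = 7
G (Minnie): min(5, 9, 12) = 5
H (Minnie): min(9, 1, 1) = 1
I (Minnie): min(12, 6, 3) = 3
F (Maxine): max(5, 1, 3) = 5
K (Minnie): min(5, 4, 5) = 4
J (Maxine): max(4, 5, 15) = 15
Root (Minnie): min(7, 5, 15) = 5

5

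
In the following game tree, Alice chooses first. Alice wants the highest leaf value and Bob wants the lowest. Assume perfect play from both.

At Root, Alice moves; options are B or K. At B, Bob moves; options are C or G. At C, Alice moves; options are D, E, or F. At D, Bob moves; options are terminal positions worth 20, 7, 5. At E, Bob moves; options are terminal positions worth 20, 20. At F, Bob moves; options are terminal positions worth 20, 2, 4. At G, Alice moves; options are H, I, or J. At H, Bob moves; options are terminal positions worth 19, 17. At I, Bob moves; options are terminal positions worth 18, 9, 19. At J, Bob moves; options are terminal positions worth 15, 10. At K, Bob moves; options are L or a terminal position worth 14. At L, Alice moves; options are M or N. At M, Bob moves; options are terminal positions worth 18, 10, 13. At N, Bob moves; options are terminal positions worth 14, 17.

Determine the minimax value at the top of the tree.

D (Bob): min(20, 7, 5) = 5
E (Bob): min(20, 20) = 20
F (Bob): min(20, 2, 4) = 2
C (Alice): max(5, 20, 2) = 20
H (Bob): min(19, 17) = 17
I (Bob): min(18, 9, 19) = 9
J (Bob): min(15, 10) = 10
G (Alice): max(17, 9, 10) = 17
B (Bob): min(20, 17) = 17
M (Bob): min(18, 10, 13) = 10
N (Bob): min(14, 17) = 14
L (Alice): max(10, 14) = 14
K (Bob): min(14, 14) = 14
Root (Alice): max(17, 14) = 17

17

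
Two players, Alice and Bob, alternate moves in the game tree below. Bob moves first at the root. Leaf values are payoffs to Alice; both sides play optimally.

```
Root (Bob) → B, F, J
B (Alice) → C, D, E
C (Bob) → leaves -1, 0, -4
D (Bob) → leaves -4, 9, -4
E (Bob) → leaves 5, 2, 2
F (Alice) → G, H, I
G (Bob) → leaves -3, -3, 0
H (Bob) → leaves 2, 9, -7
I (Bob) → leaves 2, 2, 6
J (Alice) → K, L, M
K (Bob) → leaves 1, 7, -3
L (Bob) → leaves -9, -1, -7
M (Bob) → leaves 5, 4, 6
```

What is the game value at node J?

K: min(1, 7, -3) = -3
L: min(-9, -1, -7) = -9
M: min(5, 4, 6) = 4
J: max(-3, -9, 4) = 4

4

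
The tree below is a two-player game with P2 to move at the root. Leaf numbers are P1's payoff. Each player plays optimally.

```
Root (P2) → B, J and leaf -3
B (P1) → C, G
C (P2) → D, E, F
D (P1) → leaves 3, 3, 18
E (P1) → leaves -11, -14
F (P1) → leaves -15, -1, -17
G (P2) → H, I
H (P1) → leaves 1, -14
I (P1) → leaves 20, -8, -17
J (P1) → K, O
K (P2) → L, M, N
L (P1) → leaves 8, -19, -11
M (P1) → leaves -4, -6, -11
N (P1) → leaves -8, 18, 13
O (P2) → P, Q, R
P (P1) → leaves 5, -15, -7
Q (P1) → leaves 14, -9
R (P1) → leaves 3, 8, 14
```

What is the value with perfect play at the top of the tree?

-3

D (P1): max(3, 3, 18) = 18
E (P1): max(-11, -14) = -11
F (P1): max(-15, -1, -17) = -1
C (P2): min(18, -11, -1) = -11
H (P1): max(1, -14) = 1
I (P1): max(20, -8, -17) = 20
G (P2): min(1, 20) = 1
B (P1): max(-11, 1) = 1
L (P1): max(8, -19, -11) = 8
M (P1): max(-4, -6, -11) = -4
N (P1): max(-8, 18, 13) = 18
K (P2): min(8, -4, 18) = -4
P (P1): max(5, -15, -7) = 5
Q (P1): max(14, -9) = 14
R (P1): max(3, 8, 14) = 14
O (P2): min(5, 14, 14) = 5
J (P1): max(-4, 5) = 5
Root (P2): min(1, 5, -3) = -3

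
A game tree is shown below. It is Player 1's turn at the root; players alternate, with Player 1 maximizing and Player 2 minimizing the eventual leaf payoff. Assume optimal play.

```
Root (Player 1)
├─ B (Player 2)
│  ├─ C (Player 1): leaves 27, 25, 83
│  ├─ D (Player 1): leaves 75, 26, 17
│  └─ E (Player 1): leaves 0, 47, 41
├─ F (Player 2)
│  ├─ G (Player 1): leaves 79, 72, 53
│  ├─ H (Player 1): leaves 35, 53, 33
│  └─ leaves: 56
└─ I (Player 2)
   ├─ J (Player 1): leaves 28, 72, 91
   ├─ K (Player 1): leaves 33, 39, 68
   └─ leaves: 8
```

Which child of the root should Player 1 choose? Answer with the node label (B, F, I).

F

C (Player 1): max(27, 25, 83) = 83
D (Player 1): max(75, 26, 17) = 75
E (Player 1): max(0, 47, 41) = 47
B (Player 2): min(83, 75, 47) = 47
G (Player 1): max(79, 72, 53) = 79
H (Player 1): max(35, 53, 33) = 53
F (Player 2): min(79, 53, 56) = 53
J (Player 1): max(28, 72, 91) = 91
K (Player 1): max(33, 39, 68) = 68
I (Player 2): min(91, 68, 8) = 8
Root (Player 1): max(47, 53, 8) = 53
Player 1 picks the child with the highest value: F (value 53).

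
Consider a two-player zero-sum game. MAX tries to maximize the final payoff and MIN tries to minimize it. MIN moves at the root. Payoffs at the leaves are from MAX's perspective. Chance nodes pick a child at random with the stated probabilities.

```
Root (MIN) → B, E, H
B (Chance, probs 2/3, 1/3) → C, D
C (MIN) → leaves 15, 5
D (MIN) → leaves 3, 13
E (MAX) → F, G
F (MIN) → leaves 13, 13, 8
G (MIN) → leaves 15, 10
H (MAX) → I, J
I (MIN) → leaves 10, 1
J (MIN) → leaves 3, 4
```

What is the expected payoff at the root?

C (MIN): min(15, 5) = 5
D (MIN): min(3, 13) = 3
B (Chance): 2/3·5 + 1/3·3 = 4.33
F (MIN): min(13, 13, 8) = 8
G (MIN): min(15, 10) = 10
E (MAX): max(8, 10) = 10
I (MIN): min(10, 1) = 1
J (MIN): min(3, 4) = 3
H (MAX): max(1, 3) = 3
Root (MIN): min(4.33, 10, 3) = 3

3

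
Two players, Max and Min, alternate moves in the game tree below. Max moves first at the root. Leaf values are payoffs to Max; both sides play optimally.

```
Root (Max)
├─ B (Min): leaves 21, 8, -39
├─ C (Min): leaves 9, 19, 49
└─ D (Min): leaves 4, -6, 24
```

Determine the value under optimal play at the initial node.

B (Min): min(21, 8, -39) = -39
C (Min): min(9, 19, 49) = 9
D (Min): min(4, -6, 24) = -6
Root (Max): max(-39, 9, -6) = 9

9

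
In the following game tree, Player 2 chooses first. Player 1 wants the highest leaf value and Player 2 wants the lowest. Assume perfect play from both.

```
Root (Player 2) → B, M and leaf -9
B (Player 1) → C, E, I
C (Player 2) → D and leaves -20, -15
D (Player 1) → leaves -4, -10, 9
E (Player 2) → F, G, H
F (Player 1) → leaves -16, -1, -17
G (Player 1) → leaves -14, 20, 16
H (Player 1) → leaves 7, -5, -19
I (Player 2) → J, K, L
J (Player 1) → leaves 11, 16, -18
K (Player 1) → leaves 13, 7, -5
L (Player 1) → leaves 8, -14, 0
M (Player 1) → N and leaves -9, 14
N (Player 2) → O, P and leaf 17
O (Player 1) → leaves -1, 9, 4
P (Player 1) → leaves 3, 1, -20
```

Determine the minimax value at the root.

-9

D (Player 1): max(-4, -10, 9) = 9
C (Player 2): min(9, -20, -15) = -20
F (Player 1): max(-16, -1, -17) = -1
G (Player 1): max(-14, 20, 16) = 20
H (Player 1): max(7, -5, -19) = 7
E (Player 2): min(-1, 20, 7) = -1
J (Player 1): max(11, 16, -18) = 16
K (Player 1): max(13, 7, -5) = 13
L (Player 1): max(8, -14, 0) = 8
I (Player 2): min(16, 13, 8) = 8
B (Player 1): max(-20, -1, 8) = 8
O (Player 1): max(-1, 9, 4) = 9
P (Player 1): max(3, 1, -20) = 3
N (Player 2): min(9, 3, 17) = 3
M (Player 1): max(3, -9, 14) = 14
Root (Player 2): min(8, 14, -9) = -9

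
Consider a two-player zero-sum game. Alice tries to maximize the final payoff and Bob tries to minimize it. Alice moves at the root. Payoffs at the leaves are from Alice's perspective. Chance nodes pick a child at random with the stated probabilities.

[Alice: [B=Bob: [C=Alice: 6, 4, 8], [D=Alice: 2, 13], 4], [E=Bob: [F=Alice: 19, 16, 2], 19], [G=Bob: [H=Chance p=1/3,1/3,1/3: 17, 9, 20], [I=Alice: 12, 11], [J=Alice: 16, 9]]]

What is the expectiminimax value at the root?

C (Alice): max(6, 4, 8) = 8
D (Alice): max(2, 13) = 13
B (Bob): min(8, 13, 4) = 4
F (Alice): max(19, 16, 2) = 19
E (Bob): min(19, 19) = 19
H (Chance): 1/3·17 + 1/3·9 + 1/3·20 = 15.33
I (Alice): max(12, 11) = 12
J (Alice): max(16, 9) = 16
G (Bob): min(15.33, 12, 16) = 12
Root (Alice): max(4, 19, 12) = 19

19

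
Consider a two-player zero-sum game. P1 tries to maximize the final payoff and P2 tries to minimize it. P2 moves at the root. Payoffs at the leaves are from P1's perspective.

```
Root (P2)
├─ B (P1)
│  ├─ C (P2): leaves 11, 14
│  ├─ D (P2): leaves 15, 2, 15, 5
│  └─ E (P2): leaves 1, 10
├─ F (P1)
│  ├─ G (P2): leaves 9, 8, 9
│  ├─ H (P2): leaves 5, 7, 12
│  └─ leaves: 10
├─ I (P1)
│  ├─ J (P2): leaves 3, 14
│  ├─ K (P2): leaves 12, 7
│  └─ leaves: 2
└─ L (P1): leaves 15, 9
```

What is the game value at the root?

7

C (P2): min(11, 14) = 11
D (P2): min(15, 2, 15, 5) = 2
E (P2): min(1, 10) = 1
B (P1): max(11, 2, 1) = 11
G (P2): min(9, 8, 9) = 8
H (P2): min(5, 7, 12) = 5
F (P1): max(8, 5, 10) = 10
J (P2): min(3, 14) = 3
K (P2): min(12, 7) = 7
I (P1): max(3, 7, 2) = 7
L (P1): max(15, 9) = 15
Root (P2): min(11, 10, 7, 15) = 7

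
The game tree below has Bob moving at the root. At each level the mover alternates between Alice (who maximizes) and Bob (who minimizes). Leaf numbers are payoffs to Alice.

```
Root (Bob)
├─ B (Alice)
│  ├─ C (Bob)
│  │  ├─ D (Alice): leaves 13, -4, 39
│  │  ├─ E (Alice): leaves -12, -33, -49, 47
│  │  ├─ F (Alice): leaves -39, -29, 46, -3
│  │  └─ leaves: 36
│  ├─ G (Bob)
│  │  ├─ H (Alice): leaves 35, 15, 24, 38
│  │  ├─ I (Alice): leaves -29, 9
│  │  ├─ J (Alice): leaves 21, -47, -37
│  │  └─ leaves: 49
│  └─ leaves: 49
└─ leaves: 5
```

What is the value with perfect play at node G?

H: max(35, 15, 24, 38) = 38
I: max(-29, 9) = 9
J: max(21, -47, -37) = 21
G: min(38, 9, 21, 49) = 9

9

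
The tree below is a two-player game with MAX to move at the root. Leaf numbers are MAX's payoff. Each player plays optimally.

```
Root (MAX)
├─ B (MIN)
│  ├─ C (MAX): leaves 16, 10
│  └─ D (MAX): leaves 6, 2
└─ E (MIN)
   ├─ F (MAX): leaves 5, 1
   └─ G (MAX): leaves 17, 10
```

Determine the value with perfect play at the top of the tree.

C (MAX): max(16, 10) = 16
D (MAX): max(6, 2) = 6
B (MIN): min(16, 6) = 6
F (MAX): max(5, 1) = 5
G (MAX): max(17, 10) = 17
E (MIN): min(5, 17) = 5
Root (MAX): max(6, 5) = 6

6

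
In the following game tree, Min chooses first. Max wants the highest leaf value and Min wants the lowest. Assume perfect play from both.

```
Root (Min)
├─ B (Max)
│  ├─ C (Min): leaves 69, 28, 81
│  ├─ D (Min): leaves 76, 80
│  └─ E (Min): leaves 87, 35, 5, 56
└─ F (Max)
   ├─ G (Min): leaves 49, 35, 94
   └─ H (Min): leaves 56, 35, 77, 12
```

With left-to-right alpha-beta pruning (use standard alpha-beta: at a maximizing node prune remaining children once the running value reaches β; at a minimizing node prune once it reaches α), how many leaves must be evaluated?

12

C [α=-∞,β=+∞]: v=28
D [α=28,β=+∞]: v=76
E [α=76,β=+∞]: v=35 after child 2 ≤ α → α-cutoff, skip 2
B [α=-∞,β=+∞]: v=76
G [α=-∞,β=76]: v=35
H [α=35,β=76]: v=35 after child 2 ≤ α → α-cutoff, skip 2
F [α=-∞,β=76]: v=35
Root [α=-∞,β=+∞]: v=35
Leaves evaluated: 12 of 16.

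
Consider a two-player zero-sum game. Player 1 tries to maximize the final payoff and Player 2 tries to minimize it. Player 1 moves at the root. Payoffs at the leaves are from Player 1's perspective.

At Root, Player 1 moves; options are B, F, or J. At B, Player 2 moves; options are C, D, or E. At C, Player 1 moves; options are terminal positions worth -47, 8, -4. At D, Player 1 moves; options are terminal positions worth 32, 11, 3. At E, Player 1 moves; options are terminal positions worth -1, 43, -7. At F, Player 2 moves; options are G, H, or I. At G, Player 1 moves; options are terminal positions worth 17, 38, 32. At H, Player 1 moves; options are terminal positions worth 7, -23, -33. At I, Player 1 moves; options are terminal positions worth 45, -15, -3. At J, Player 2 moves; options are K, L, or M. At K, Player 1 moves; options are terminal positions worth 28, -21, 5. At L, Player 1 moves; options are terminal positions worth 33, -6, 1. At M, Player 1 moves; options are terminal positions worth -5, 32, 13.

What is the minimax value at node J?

28

K: max(28, -21, 5) = 28
L: max(33, -6, 1) = 33
M: max(-5, 32, 13) = 32
J: min(28, 33, 32) = 28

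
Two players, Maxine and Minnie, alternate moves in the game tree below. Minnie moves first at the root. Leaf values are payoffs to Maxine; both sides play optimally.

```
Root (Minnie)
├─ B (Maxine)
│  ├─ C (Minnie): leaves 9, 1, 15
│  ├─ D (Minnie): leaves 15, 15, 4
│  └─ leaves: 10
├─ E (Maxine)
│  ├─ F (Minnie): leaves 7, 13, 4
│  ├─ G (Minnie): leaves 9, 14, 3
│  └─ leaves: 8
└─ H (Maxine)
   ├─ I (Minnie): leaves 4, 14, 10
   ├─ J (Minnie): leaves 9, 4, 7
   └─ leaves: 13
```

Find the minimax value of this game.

8

C (Minnie): min(9, 1, 15) = 1
D (Minnie): min(15, 15, 4) = 4
B (Maxine): max(1, 4, 10) = 10
F (Minnie): min(7, 13, 4) = 4
G (Minnie): min(9, 14, 3) = 3
E (Maxine): max(4, 3, 8) = 8
I (Minnie): min(4, 14, 10) = 4
J (Minnie): min(9, 4, 7) = 4
H (Maxine): max(4, 4, 13) = 13
Root (Minnie): min(10, 8, 13) = 8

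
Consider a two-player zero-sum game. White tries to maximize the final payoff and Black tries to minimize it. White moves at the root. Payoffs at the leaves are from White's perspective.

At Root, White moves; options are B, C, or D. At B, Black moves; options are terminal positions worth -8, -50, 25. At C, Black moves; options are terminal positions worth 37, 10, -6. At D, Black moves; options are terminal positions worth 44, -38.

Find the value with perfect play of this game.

B (Black): min(-8, -50, 25) = -50
C (Black): min(37, 10, -6) = -6
D (Black): min(44, -38) = -38
Root (White): max(-50, -6, -38) = -6

-6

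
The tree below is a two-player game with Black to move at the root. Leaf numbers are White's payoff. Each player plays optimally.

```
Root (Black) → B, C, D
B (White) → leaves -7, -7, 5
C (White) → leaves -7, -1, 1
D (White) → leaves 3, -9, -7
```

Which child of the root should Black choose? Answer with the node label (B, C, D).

C

B (White): max(-7, -7, 5) = 5
C (White): max(-7, -1, 1) = 1
D (White): max(3, -9, -7) = 3
Root (Black): min(5, 1, 3) = 1
Black picks the child with the lowest value: C (value 1).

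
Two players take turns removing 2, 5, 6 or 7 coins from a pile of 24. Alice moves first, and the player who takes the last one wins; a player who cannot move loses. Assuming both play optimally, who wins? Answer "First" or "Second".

Compute winning (W) and losing (L) positions by backward induction:
i:   0  1  2  3  4  5  6  7  8  9 10 11 12 13 14 15 16 17 18 19 20 21 22 23 24
     L  L  W  W  L  W  W  W  W  W  W  W  L  L  W  W  L  W  W  W  W  W  W  W  L
Position 24 is L, so the second player wins.

Second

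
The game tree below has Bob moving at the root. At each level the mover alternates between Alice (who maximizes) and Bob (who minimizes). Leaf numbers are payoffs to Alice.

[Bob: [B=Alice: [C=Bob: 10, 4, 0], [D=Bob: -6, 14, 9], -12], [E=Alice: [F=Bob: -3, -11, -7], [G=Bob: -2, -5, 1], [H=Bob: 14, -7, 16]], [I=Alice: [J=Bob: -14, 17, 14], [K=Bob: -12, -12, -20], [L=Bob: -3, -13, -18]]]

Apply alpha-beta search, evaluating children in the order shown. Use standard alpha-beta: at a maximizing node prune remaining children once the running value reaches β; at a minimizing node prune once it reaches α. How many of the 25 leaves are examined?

22

C [α=-∞,β=+∞]: v=0
D [α=0,β=+∞]: v=-6 after child 1 ≤ α → α-cutoff, skip 2
B [α=-∞,β=+∞]: v=0
F [α=-∞,β=0]: v=-11
G [α=-11,β=0]: v=-5
H [α=-5,β=0]: v=-7 after child 2 ≤ α → α-cutoff, skip 1
E [α=-∞,β=0]: v=-5
J [α=-∞,β=-5]: v=-14
K [α=-14,β=-5]: v=-20
L [α=-14,β=-5]: v=-18
I [α=-∞,β=-5]: v=-14
Root [α=-∞,β=+∞]: v=-14
Leaves evaluated: 22 of 25.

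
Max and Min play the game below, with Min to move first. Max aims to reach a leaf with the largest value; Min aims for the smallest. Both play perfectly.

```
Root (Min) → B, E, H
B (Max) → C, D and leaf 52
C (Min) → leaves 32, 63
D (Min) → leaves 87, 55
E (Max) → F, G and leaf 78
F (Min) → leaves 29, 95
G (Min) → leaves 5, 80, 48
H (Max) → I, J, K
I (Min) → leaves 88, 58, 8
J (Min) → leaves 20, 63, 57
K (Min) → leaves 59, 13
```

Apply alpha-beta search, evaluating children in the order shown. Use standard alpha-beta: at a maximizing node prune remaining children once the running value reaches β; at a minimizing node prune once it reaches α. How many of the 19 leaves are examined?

C [α=-∞,β=+∞]: v=32
D [α=32,β=+∞]: v=55
B [α=-∞,β=+∞]: v=55
F [α=-∞,β=55]: v=29
G [α=29,β=55]: v=5 after child 1 ≤ α → α-cutoff, skip 2
E [α=-∞,β=55]: v=78
I [α=-∞,β=55]: v=8
J [α=8,β=55]: v=20
K [α=20,β=55]: v=13
H [α=-∞,β=55]: v=20
Root [α=-∞,β=+∞]: v=20
Leaves evaluated: 17 of 19.

17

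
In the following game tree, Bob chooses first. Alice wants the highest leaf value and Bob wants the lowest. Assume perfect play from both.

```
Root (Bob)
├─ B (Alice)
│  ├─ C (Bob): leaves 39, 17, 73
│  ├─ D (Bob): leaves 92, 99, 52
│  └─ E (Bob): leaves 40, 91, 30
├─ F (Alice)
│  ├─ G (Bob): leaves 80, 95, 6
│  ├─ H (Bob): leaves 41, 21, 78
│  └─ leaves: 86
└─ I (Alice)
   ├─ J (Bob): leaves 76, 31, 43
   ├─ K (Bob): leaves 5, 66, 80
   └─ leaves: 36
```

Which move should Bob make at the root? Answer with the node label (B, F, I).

I

C (Bob): min(39, 17, 73) = 17
D (Bob): min(92, 99, 52) = 52
E (Bob): min(40, 91, 30) = 30
B (Alice): max(17, 52, 30) = 52
G (Bob): min(80, 95, 6) = 6
H (Bob): min(41, 21, 78) = 21
F (Alice): max(6, 21, 86) = 86
J (Bob): min(76, 31, 43) = 31
K (Bob): min(5, 66, 80) = 5
I (Alice): max(31, 5, 36) = 36
Root (Bob): min(52, 86, 36) = 36
Bob picks the child with the lowest value: I (value 36).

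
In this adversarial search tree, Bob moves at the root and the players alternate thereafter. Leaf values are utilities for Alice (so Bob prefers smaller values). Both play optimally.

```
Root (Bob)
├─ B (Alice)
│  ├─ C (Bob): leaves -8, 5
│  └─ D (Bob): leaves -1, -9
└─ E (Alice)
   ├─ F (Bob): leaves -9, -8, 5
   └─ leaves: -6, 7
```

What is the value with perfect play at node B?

C: min(-8, 5) = -8
D: min(-1, -9) = -9
B: max(-8, -9) = -8

-8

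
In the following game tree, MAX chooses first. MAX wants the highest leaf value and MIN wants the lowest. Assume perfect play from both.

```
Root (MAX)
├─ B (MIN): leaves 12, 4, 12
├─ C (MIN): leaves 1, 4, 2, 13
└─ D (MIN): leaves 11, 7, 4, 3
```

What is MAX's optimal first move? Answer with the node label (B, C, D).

B (MIN): min(12, 4, 12) = 4
C (MIN): min(1, 4, 2, 13) = 1
D (MIN): min(11, 7, 4, 3) = 3
Root (MAX): max(4, 1, 3) = 4
MAX picks the child with the highest value: B (value 4).

B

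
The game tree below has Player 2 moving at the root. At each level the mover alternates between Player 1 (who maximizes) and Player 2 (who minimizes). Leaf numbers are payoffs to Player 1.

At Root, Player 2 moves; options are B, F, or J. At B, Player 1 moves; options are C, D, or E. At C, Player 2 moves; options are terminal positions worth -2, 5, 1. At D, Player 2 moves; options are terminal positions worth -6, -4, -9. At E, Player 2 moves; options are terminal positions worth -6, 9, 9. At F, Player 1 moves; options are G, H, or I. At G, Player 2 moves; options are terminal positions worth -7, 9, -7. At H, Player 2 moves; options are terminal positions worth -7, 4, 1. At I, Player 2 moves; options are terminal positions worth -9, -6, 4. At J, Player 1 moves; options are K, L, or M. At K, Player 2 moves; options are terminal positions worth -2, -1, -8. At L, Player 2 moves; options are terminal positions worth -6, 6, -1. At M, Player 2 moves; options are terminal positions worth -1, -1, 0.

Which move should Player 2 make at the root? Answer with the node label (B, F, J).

F

C (Player 2): min(-2, 5, 1) = -2
D (Player 2): min(-6, -4, -9) = -9
E (Player 2): min(-6, 9, 9) = -6
B (Player 1): max(-2, -9, -6) = -2
G (Player 2): min(-7, 9, -7) = -7
H (Player 2): min(-7, 4, 1) = -7
I (Player 2): min(-9, -6, 4) = -9
F (Player 1): max(-7, -7, -9) = -7
K (Player 2): min(-2, -1, -8) = -8
L (Player 2): min(-6, 6, -1) = -6
M (Player 2): min(-1, -1, 0) = -1
J (Player 1): max(-8, -6, -1) = -1
Root (Player 2): min(-2, -7, -1) = -7
Player 2 picks the child with the lowest value: F (value -7).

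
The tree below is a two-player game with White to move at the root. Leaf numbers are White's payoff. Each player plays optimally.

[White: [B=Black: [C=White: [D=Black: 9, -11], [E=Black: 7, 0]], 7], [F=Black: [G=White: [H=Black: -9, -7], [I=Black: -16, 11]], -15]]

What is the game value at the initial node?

0

D (Black): min(9, -11) = -11
E (Black): min(7, 0) = 0
C (White): max(-11, 0) = 0
B (Black): min(0, 7) = 0
H (Black): min(-9, -7) = -9
I (Black): min(-16, 11) = -16
G (White): max(-9, -16) = -9
F (Black): min(-9, -15) = -15
Root (White): max(0, -15) = 0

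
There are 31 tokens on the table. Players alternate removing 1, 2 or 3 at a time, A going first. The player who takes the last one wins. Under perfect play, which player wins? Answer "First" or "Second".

Positions where the player to move wins (W) vs loses (L):
i:   0  1  2  3  4  5  6  7  8  9 10 11 12 13 14 15 16 17 18 19 20 21 22 23 24 25 26 27 28 29 30 31
     L  W  W  W  L  W  W  W  L  W  W  W  L  W  W  W  L  W  W  W  L  W  W  W  L  W  W  W  L  W  W  W
Position 31 is W, so the first player wins.

First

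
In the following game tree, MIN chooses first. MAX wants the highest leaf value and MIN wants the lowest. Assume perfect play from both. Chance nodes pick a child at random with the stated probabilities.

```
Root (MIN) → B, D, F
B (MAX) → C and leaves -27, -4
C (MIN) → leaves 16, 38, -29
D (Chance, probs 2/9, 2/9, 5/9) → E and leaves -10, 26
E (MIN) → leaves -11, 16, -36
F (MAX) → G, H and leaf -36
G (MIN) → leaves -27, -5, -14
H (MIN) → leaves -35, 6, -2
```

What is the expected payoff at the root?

-27

C (MIN): min(16, 38, -29) = -29
B (MAX): max(-29, -27, -4) = -4
E (MIN): min(-11, 16, -36) = -36
D (Chance): 2/9·-36 + 2/9·-10 + 5/9·26 = 4.22
G (MIN): min(-27, -5, -14) = -27
H (MIN): min(-35, 6, -2) = -35
F (MAX): max(-27, -35, -36) = -27
Root (MIN): min(-4, 4.22, -27) = -27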